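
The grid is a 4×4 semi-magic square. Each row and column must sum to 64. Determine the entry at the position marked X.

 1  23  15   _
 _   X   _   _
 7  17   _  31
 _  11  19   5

13

Using row 1: 1 + 23 + 15 + ? → (1,4) = 64 − 39 = 25.
Row 3 needs 64; the known cells sum to 55, so (3,3) = 9.
From row 4, 64 − (11 + 19 + 5) gives (4,1) = 29.
Using column 1: 1 + 7 + 29 + ? → (2,1) = 64 − 37 = 27.
Column 2: 23 + 17 + 11 + ? = 64, so (2,2) = 13.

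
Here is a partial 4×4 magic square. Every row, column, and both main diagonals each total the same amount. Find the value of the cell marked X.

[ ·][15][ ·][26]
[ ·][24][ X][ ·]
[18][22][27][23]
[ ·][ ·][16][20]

Row 3 is complete and sums to 90; that is the magic constant.
Column 2 must total 90; the given cells sum to 61, so (4,2) = 29.
From column 4, 90 − (26 + 23 + 20) gives (2,4) = 21.
Main diagonal: 24 + 27 + 20 + ? = 90, so (1,1) = 19.
Row 1 needs 90; the known cells sum to 60, so (1,3) = 30.
Row 4 must total 90; the given cells sum to 65, so (4,1) = 25.
Using column 1: 19 + 18 + 25 + ? → (2,1) = 90 − 62 = 28.
The remaining cell in column 3 is (2,3) = 90 − 73 = 17.

17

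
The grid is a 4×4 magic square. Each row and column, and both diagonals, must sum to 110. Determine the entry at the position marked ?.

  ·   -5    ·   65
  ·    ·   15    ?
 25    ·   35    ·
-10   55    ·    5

Row 4: -10 + 55 + 5 + ? = 110, so (4,3) = 60.
From column 3, 110 − (15 + 35 + 60) gives (1,3) = 0.
Using anti-diagonal: 65 + 15 + (-10) + ? → (3,2) = 110 − 70 = 40.
Row 1: -5 + 0 + 65 + ? = 110, so (1,1) = 50.
From row 3, 110 − (25 + 40 + 35) gives (3,4) = 10.
The remaining cell in column 1 is (2,1) = 110 − 65 = 45.
Column 2: -5 + 40 + 55 + ? = 110, so (2,2) = 20.
Column 4 must total 110; the given cells sum to 80, so (2,4) = 30.

30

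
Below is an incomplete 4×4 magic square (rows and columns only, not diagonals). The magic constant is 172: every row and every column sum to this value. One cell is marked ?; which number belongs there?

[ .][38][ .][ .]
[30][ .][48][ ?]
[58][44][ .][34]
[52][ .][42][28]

54

Row 3 needs 172; the known cells sum to 136, so (3,3) = 36.
Row 4: 52 + 42 + 28 + ? = 172, so (4,2) = 50.
The remaining cell in column 1 is (1,1) = 172 − 140 = 32.
From column 2, 172 − (38 + 44 + 50) gives (2,2) = 40.
The remaining cell in column 3 is (1,3) = 172 − 126 = 46.
Row 1: 32 + 38 + 46 + ? = 172, so (1,4) = 56.
Row 2: 30 + 40 + 48 + ? = 172, so (2,4) = 54.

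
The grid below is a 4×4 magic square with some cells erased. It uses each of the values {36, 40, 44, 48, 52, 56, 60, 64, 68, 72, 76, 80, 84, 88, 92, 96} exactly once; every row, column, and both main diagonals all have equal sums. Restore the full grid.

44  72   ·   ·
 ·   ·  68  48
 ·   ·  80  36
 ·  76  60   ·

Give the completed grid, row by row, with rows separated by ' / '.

The 16 entries sum to 1056, so each line sums to 1056/4 = 264.
Using column 3: 68 + 80 + 60 + ? → (1,3) = 264 − 208 = 56.
Row 1 must total 264; the given cells sum to 172, so (1,4) = 92.
Using column 4: 92 + 48 + 36 + ? → (4,4) = 264 − 176 = 88.
Main diagonal must total 264; the given cells sum to 212, so (2,2) = 52.
Row 2 must total 264; the given cells sum to 168, so (2,1) = 96.
Row 4: 76 + 60 + 88 + ? = 264, so (4,1) = 40.
The remaining cell in column 1 is (3,1) = 264 − 180 = 84.
The remaining cell in column 2 is (3,2) = 264 − 200 = 64.

44 72 56 92 / 96 52 68 48 / 84 64 80 36 / 40 76 60 88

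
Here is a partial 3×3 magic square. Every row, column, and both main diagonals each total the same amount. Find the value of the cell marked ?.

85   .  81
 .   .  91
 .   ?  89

Column 3 is complete and sums to 261; that is the magic constant.
Row 1 must total 261; the given cells sum to 166, so (1,2) = 95.
The remaining cell in main diagonal is (2,2) = 261 − 174 = 87.
Using anti-diagonal: 81 + 87 + ? → (3,1) = 261 − 168 = 93.
Row 2 must total 261; the given cells sum to 178, so (2,1) = 83.
Row 3 needs 261; the known cells sum to 182, so (3,2) = 79.

79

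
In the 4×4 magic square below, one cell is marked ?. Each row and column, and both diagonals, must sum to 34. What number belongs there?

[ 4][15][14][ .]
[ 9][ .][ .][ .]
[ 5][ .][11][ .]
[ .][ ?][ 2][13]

3

Row 1: 4 + 15 + 14 + ? = 34, so (1,4) = 1.
Column 1 needs 34; the known cells sum to 18, so (4,1) = 16.
Column 3: 14 + 11 + 2 + ? = 34, so (2,3) = 7.
Using main diagonal: 4 + 11 + 13 + ? → (2,2) = 34 − 28 = 6.
From anti-diagonal, 34 − (1 + 7 + 16) gives (3,2) = 10.
Row 2 needs 34; the known cells sum to 22, so (2,4) = 12.
Using row 3: 5 + 10 + 11 + ? → (3,4) = 34 − 26 = 8.
Row 4 must total 34; the given cells sum to 31, so (4,2) = 3.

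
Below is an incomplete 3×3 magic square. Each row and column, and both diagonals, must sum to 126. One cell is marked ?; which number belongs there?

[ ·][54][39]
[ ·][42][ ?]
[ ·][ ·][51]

Row 1: 54 + 39 + ? = 126, so (1,1) = 33.
Column 2: 54 + 42 + ? = 126, so (3,2) = 30.
The remaining cell in column 3 is (2,3) = 126 − 90 = 36.

36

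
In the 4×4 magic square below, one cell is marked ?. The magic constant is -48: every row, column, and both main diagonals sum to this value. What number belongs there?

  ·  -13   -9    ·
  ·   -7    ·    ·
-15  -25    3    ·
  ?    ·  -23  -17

Row 3 must total -48; the given cells sum to -37, so (3,4) = -11.
The remaining cell in column 2 is (4,2) = -48 − (-45) = -3.
From column 3, -48 − (-9 + 3 + (-23)) gives (2,3) = -19.
The remaining cell in main diagonal is (1,1) = -48 − (-21) = -27.
Row 1: -27 + (-13) + (-9) + ? = -48, so (1,4) = 1.
Row 4: -3 + (-23) + (-17) + ? = -48, so (4,1) = -5.

-5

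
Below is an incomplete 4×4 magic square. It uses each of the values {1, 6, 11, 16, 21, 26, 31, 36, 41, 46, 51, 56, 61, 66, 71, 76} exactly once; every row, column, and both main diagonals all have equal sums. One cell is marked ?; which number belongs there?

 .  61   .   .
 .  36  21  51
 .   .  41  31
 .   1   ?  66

The 16 entries sum to 616, so each line sums to 616/4 = 154.
Row 2 must total 154; the given cells sum to 108, so (2,1) = 46.
The remaining cell in column 2 is (3,2) = 154 − 98 = 56.
Using column 4: 51 + 31 + 66 + ? → (1,4) = 154 − 148 = 6.
From main diagonal, 154 − (36 + 41 + 66) gives (1,1) = 11.
From anti-diagonal, 154 − (6 + 21 + 56) gives (4,1) = 71.
Row 1: 11 + 61 + 6 + ? = 154, so (1,3) = 76.
The remaining cell in row 3 is (3,1) = 154 − 128 = 26.
Row 4 must total 154; the given cells sum to 138, so (4,3) = 16.

16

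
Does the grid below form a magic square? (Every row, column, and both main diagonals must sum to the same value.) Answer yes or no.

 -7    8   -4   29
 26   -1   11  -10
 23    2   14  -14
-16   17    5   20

No — anti-diagonal sums to 26 but row 3 sums to 25.

Row 1: -7 + 8 + (-4) + 29 = 26.
Row 2: 26 + (-1) + 11 + (-10) = 26.
Row 3: 23 + 2 + 14 + (-14) = 25.
Row 4: -16 + 17 + 5 + 20 = 26.
Column 1: -7 + 26 + 23 + (-16) = 26.
Column 2: 8 + (-1) + 2 + 17 = 26.
Column 3: -4 + 11 + 14 + 5 = 26.
Column 4: 29 + (-10) + (-14) + 20 = 25.
Main diagonal: -7 + (-1) + 14 + 20 = 26.
Anti-diagonal: 29 + 11 + 2 + (-16) = 26.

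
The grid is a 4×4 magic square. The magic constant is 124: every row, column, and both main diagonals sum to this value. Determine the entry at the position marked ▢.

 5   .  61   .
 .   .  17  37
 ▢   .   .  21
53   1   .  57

Using row 4: 53 + 1 + 57 + ? → (4,3) = 124 − 111 = 13.
Column 3 must total 124; the given cells sum to 91, so (3,3) = 33.
Column 4 needs 124; the known cells sum to 115, so (1,4) = 9.
Main diagonal: 5 + 33 + 57 + ? = 124, so (2,2) = 29.
The remaining cell in anti-diagonal is (3,2) = 124 − 79 = 45.
Using row 1: 5 + 61 + 9 + ? → (1,2) = 124 − 75 = 49.
The remaining cell in row 2 is (2,1) = 124 − 83 = 41.
The remaining cell in row 3 is (3,1) = 124 − 99 = 25.

25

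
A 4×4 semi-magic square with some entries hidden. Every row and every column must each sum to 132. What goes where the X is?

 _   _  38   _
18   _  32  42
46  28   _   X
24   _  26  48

Row 2 needs 132; the known cells sum to 92, so (2,2) = 40.
Using row 4: 24 + 26 + 48 + ? → (4,2) = 132 − 98 = 34.
Column 1 needs 132; the known cells sum to 88, so (1,1) = 44.
From column 2, 132 − (40 + 28 + 34) gives (1,2) = 30.
Column 3 must total 132; the given cells sum to 96, so (3,3) = 36.
The remaining cell in row 1 is (1,4) = 132 − 112 = 20.
From row 3, 132 − (46 + 28 + 36) gives (3,4) = 22.

22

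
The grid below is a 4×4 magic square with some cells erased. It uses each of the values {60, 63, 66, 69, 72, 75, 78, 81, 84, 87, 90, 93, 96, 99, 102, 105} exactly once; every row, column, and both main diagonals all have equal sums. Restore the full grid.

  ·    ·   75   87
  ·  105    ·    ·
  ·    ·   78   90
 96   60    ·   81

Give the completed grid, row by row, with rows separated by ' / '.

66 102 75 87 / 69 105 84 72 / 99 63 78 90 / 96 60 93 81

The 16 entries sum to 1320, so each line sums to 1320/4 = 330.
Row 4 needs 330; the known cells sum to 237, so (4,3) = 93.
Column 3 needs 330; the known cells sum to 246, so (2,3) = 84.
The remaining cell in column 4 is (2,4) = 330 − 258 = 72.
The remaining cell in main diagonal is (1,1) = 330 − 264 = 66.
Anti-diagonal: 87 + 84 + 96 + ? = 330, so (3,2) = 63.
The remaining cell in row 1 is (1,2) = 330 − 228 = 102.
The remaining cell in row 2 is (2,1) = 330 − 261 = 69.
From row 3, 330 − (63 + 78 + 90) gives (3,1) = 99.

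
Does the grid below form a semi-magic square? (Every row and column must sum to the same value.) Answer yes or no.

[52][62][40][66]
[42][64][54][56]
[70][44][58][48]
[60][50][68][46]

Row 1: 52 + 62 + 40 + 66 = 220.
Row 2: 42 + 64 + 54 + 56 = 216.
Row 3: 70 + 44 + 58 + 48 = 220.
Row 4: 60 + 50 + 68 + 46 = 224.
Column 1: 52 + 42 + 70 + 60 = 224.
Column 2: 62 + 64 + 44 + 50 = 220.
Column 3: 40 + 54 + 58 + 68 = 220.
Column 4: 66 + 56 + 48 + 46 = 216.

No — row 3 sums to 220 but column 1 sums to 224.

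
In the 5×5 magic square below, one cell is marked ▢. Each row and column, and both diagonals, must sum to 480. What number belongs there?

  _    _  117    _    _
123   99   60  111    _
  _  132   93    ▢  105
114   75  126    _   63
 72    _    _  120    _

Using row 2: 123 + 99 + 60 + 111 + ? → (2,5) = 480 − 393 = 87.
Row 4 must total 480; the given cells sum to 378, so (4,4) = 102.
From column 3, 480 − (117 + 60 + 93 + 126) gives (5,3) = 84.
From anti-diagonal, 480 − (111 + 93 + 75 + 72) gives (1,5) = 129.
Column 5: 129 + 87 + 105 + 63 + ? = 480, so (5,5) = 96.
The remaining cell in main diagonal is (1,1) = 480 − 390 = 90.
From row 5, 480 − (72 + 84 + 120 + 96) gives (5,2) = 108.
Column 1 must total 480; the given cells sum to 399, so (3,1) = 81.
The remaining cell in column 2 is (1,2) = 480 − 414 = 66.
Row 1 needs 480; the known cells sum to 402, so (1,4) = 78.
Row 3 must total 480; the given cells sum to 411, so (3,4) = 69.

69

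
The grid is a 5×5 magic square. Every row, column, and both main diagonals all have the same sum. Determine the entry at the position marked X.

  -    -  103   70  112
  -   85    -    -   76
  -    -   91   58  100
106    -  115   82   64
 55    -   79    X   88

121

Column 5 is complete and sums to 440; that is the magic constant.
From row 4, 440 − (106 + 115 + 82 + 64) gives (4,2) = 73.
From column 3, 440 − (103 + 91 + 115 + 79) gives (2,3) = 52.
From main diagonal, 440 − (85 + 91 + 82 + 88) gives (1,1) = 94.
Anti-diagonal must total 440; the given cells sum to 331, so (2,4) = 109.
Row 1 needs 440; the known cells sum to 379, so (1,2) = 61.
From row 2, 440 − (85 + 52 + 109 + 76) gives (2,1) = 118.
Column 1 must total 440; the given cells sum to 373, so (3,1) = 67.
From column 4, 440 − (70 + 109 + 58 + 82) gives (5,4) = 121.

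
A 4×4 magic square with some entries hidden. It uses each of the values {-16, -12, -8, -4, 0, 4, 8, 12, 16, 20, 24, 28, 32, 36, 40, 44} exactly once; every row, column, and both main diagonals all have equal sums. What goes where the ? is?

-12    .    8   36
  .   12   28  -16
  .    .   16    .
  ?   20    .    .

The 16 entries sum to 224, so each line sums to 224/4 = 56.
Row 1: -12 + 8 + 36 + ? = 56, so (1,2) = 24.
Row 2 must total 56; the given cells sum to 24, so (2,1) = 32.
Column 2 must total 56; the given cells sum to 56, so (3,2) = 0.
Using column 3: 8 + 28 + 16 + ? → (4,3) = 56 − 52 = 4.
Main diagonal must total 56; the given cells sum to 16, so (4,4) = 40.
Anti-diagonal: 36 + 28 + 0 + ? = 56, so (4,1) = -8.

-8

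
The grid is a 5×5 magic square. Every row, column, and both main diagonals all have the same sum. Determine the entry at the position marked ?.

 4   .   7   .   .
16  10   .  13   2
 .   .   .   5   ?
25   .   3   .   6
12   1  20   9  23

19

Row 5 is complete and sums to 65; that is the magic constant.
Row 2 needs 65; the known cells sum to 41, so (2,3) = 24.
From column 1, 65 − (4 + 16 + 25 + 12) gives (3,1) = 8.
Using column 3: 7 + 24 + 3 + 20 + ? → (3,3) = 65 − 54 = 11.
Main diagonal: 4 + 10 + 11 + 23 + ? = 65, so (4,4) = 17.
Row 4 needs 65; the known cells sum to 51, so (4,2) = 14.
Column 4: 13 + 5 + 17 + 9 + ? = 65, so (1,4) = 21.
Using anti-diagonal: 13 + 11 + 14 + 12 + ? → (1,5) = 65 − 50 = 15.
From row 1, 65 − (4 + 7 + 21 + 15) gives (1,2) = 18.
The remaining cell in column 2 is (3,2) = 65 − 43 = 22.
Using column 5: 15 + 2 + 6 + 23 + ? → (3,5) = 65 − 46 = 19.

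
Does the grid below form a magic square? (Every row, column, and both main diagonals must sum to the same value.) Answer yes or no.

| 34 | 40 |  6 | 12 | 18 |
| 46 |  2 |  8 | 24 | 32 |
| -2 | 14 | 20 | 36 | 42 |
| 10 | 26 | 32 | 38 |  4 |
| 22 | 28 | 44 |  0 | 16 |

No — column 5 sums to 112 but column 2 sums to 110.

Row 1: 34 + 40 + 6 + 12 + 18 = 110.
Row 2: 46 + 2 + 8 + 24 + 32 = 112.
Row 3: -2 + 14 + 20 + 36 + 42 = 110.
Row 4: 10 + 26 + 32 + 38 + 4 = 110.
Row 5: 22 + 28 + 44 + 0 + 16 = 110.
Column 1: 34 + 46 + (-2) + 10 + 22 = 110.
Column 2: 40 + 2 + 14 + 26 + 28 = 110.
Column 3: 6 + 8 + 20 + 32 + 44 = 110.
Column 4: 12 + 24 + 36 + 38 + 0 = 110.
Column 5: 18 + 32 + 42 + 4 + 16 = 112.
Main diagonal: 34 + 2 + 20 + 38 + 16 = 110.
Anti-diagonal: 18 + 24 + 20 + 26 + 22 = 110.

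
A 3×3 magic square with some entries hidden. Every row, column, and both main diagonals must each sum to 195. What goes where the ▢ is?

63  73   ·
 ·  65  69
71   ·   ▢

67

Row 1 must total 195; the given cells sum to 136, so (1,3) = 59.
Row 2 must total 195; the given cells sum to 134, so (2,1) = 61.
From column 2, 195 − (73 + 65) gives (3,2) = 57.
The remaining cell in column 3 is (3,3) = 195 − 128 = 67.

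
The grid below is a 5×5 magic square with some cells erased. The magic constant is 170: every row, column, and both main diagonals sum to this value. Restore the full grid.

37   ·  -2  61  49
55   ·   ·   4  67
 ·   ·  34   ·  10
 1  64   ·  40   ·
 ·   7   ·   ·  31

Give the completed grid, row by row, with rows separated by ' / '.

37 25 -2 61 49 / 55 28 16 4 67 / 58 46 34 22 10 / 1 64 52 40 13 / 19 7 70 43 31

Using row 1: 37 + (-2) + 61 + 49 + ? → (1,2) = 170 − 145 = 25.
From column 5, 170 − (49 + 67 + 10 + 31) gives (4,5) = 13.
The remaining cell in main diagonal is (2,2) = 170 − 142 = 28.
The remaining cell in anti-diagonal is (5,1) = 170 − 151 = 19.
From row 2, 170 − (55 + 28 + 4 + 67) gives (2,3) = 16.
Using row 4: 1 + 64 + 40 + 13 + ? → (4,3) = 170 − 118 = 52.
The remaining cell in column 1 is (3,1) = 170 − 112 = 58.
Column 2 must total 170; the given cells sum to 124, so (3,2) = 46.
Column 3 needs 170; the known cells sum to 100, so (5,3) = 70.
Row 3 needs 170; the known cells sum to 148, so (3,4) = 22.
From row 5, 170 − (19 + 7 + 70 + 31) gives (5,4) = 43.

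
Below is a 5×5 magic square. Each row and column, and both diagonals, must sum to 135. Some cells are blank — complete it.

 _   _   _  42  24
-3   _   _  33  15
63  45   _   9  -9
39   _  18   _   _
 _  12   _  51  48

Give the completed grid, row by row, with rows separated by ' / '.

6 3 60 42 24 / -3 54 36 33 15 / 63 45 27 9 -9 / 39 21 18 0 57 / 30 12 -6 51 48

From row 3, 135 − (63 + 45 + 9 + (-9)) gives (3,3) = 27.
Column 4 must total 135; the given cells sum to 135, so (4,4) = 0.
Using column 5: 24 + 15 + (-9) + 48 + ? → (4,5) = 135 − 78 = 57.
Using row 4: 39 + 18 + 0 + 57 + ? → (4,2) = 135 − 114 = 21.
Anti-diagonal: 24 + 33 + 27 + 21 + ? = 135, so (5,1) = 30.
From row 5, 135 − (30 + 12 + 51 + 48) gives (5,3) = -6.
Column 1 needs 135; the known cells sum to 129, so (1,1) = 6.
The remaining cell in main diagonal is (2,2) = 135 − 81 = 54.
Row 2 needs 135; the known cells sum to 99, so (2,3) = 36.
Column 2: 54 + 45 + 21 + 12 + ? = 135, so (1,2) = 3.
Column 3: 36 + 27 + 18 + (-6) + ? = 135, so (1,3) = 60.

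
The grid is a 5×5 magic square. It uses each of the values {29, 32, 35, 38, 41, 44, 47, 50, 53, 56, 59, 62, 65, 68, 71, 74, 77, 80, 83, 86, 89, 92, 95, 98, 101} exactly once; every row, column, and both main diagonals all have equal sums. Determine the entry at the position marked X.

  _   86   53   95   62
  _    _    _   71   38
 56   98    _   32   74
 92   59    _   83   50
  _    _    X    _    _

The 25 entries sum to 1625, so each line sums to 1625/5 = 325.
Row 1: 86 + 53 + 95 + 62 + ? = 325, so (1,1) = 29.
Row 3 needs 325; the known cells sum to 260, so (3,3) = 65.
Row 4 must total 325; the given cells sum to 284, so (4,3) = 41.
Column 4: 95 + 71 + 32 + 83 + ? = 325, so (5,4) = 44.
The remaining cell in column 5 is (5,5) = 325 − 224 = 101.
The remaining cell in main diagonal is (2,2) = 325 − 278 = 47.
From anti-diagonal, 325 − (62 + 71 + 65 + 59) gives (5,1) = 68.
The remaining cell in column 1 is (2,1) = 325 − 245 = 80.
From column 2, 325 − (86 + 47 + 98 + 59) gives (5,2) = 35.
Using row 2: 80 + 47 + 71 + 38 + ? → (2,3) = 325 − 236 = 89.
From row 5, 325 − (68 + 35 + 44 + 101) gives (5,3) = 77.

77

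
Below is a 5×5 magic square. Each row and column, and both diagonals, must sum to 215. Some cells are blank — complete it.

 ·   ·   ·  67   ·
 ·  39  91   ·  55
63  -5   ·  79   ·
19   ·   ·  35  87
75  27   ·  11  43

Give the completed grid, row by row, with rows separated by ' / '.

51 83 15 67 -1 / 7 39 91 23 55 / 63 -5 47 79 31 / 19 71 3 35 87 / 75 27 59 11 43

From row 5, 215 − (75 + 27 + 11 + 43) gives (5,3) = 59.
Column 4 needs 215; the known cells sum to 192, so (2,4) = 23.
Row 2: 39 + 91 + 23 + 55 + ? = 215, so (2,1) = 7.
Column 1: 7 + 63 + 19 + 75 + ? = 215, so (1,1) = 51.
Main diagonal: 51 + 39 + 35 + 43 + ? = 215, so (3,3) = 47.
The remaining cell in row 3 is (3,5) = 215 − 184 = 31.
Column 5 must total 215; the given cells sum to 216, so (1,5) = -1.
Using anti-diagonal: -1 + 23 + 47 + 75 + ? → (4,2) = 215 − 144 = 71.
The remaining cell in row 4 is (4,3) = 215 − 212 = 3.
Column 2 must total 215; the given cells sum to 132, so (1,2) = 83.
Column 3 must total 215; the given cells sum to 200, so (1,3) = 15.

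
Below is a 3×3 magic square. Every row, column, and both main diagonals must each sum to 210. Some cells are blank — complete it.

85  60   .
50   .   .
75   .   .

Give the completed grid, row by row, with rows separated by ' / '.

85 60 65 / 50 70 90 / 75 80 55

Row 1 needs 210; the known cells sum to 145, so (1,3) = 65.
Anti-diagonal: 65 + 75 + ? = 210, so (2,2) = 70.
Row 2: 50 + 70 + ? = 210, so (2,3) = 90.
Column 2: 60 + 70 + ? = 210, so (3,2) = 80.
The remaining cell in column 3 is (3,3) = 210 − 155 = 55.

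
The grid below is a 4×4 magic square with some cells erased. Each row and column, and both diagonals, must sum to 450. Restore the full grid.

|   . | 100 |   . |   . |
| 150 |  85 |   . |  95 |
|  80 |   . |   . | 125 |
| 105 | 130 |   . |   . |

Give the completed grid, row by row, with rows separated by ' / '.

115 100 145 90 / 150 85 120 95 / 80 135 110 125 / 105 130 75 140

From row 2, 450 − (150 + 85 + 95) gives (2,3) = 120.
Using column 1: 150 + 80 + 105 + ? → (1,1) = 450 − 335 = 115.
Using column 2: 100 + 85 + 130 + ? → (3,2) = 450 − 315 = 135.
The remaining cell in anti-diagonal is (1,4) = 450 − 360 = 90.
The remaining cell in row 1 is (1,3) = 450 − 305 = 145.
Row 3: 80 + 135 + 125 + ? = 450, so (3,3) = 110.
Column 3 must total 450; the given cells sum to 375, so (4,3) = 75.
The remaining cell in column 4 is (4,4) = 450 − 310 = 140.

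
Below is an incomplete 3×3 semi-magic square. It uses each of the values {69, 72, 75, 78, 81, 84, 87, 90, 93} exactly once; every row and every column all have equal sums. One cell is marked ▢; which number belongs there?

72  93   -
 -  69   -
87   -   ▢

75

The 9 entries sum to 729, so each line sums to 729/3 = 243.
Row 1 needs 243; the known cells sum to 165, so (1,3) = 78.
Column 1: 72 + 87 + ? = 243, so (2,1) = 84.
Using column 2: 93 + 69 + ? → (3,2) = 243 − 162 = 81.
Row 2: 84 + 69 + ? = 243, so (2,3) = 90.
Using row 3: 87 + 81 + ? → (3,3) = 243 − 168 = 75.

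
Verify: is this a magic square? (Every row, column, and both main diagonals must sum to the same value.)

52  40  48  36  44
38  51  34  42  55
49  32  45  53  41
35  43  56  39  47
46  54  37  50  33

Yes

Row 1: 52 + 40 + 48 + 36 + 44 = 220.
Row 2: 38 + 51 + 34 + 42 + 55 = 220.
Row 3: 49 + 32 + 45 + 53 + 41 = 220.
Row 4: 35 + 43 + 56 + 39 + 47 = 220.
Row 5: 46 + 54 + 37 + 50 + 33 = 220.
Column 1: 52 + 38 + 49 + 35 + 46 = 220.
Column 2: 40 + 51 + 32 + 43 + 54 = 220.
Column 3: 48 + 34 + 45 + 56 + 37 = 220.
Column 4: 36 + 42 + 53 + 39 + 50 = 220.
Column 5: 44 + 55 + 41 + 47 + 33 = 220.
Main diagonal: 52 + 51 + 45 + 39 + 33 = 220.
Anti-diagonal: 44 + 42 + 45 + 43 + 46 = 220.
All lines sum to 220.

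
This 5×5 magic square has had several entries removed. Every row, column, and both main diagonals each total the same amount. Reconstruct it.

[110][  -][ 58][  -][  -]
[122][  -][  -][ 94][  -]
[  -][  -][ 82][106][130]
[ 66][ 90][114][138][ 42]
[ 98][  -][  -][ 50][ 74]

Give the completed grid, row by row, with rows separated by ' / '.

Row 4 is already complete: 66 + 90 + 114 + 138 + 42 = 450, so that is the magic constant.
From column 1, 450 − (110 + 122 + 66 + 98) gives (3,1) = 54.
Column 4: 94 + 106 + 138 + 50 + ? = 450, so (1,4) = 62.
From main diagonal, 450 − (110 + 82 + 138 + 74) gives (2,2) = 46.
The remaining cell in anti-diagonal is (1,5) = 450 − 364 = 86.
Row 1 needs 450; the known cells sum to 316, so (1,2) = 134.
Row 3: 54 + 82 + 106 + 130 + ? = 450, so (3,2) = 78.
Column 2 must total 450; the given cells sum to 348, so (5,2) = 102.
From column 5, 450 − (86 + 130 + 42 + 74) gives (2,5) = 118.
The remaining cell in row 2 is (2,3) = 450 − 380 = 70.
Row 5 needs 450; the known cells sum to 324, so (5,3) = 126.

110 134 58 62 86 / 122 46 70 94 118 / 54 78 82 106 130 / 66 90 114 138 42 / 98 102 126 50 74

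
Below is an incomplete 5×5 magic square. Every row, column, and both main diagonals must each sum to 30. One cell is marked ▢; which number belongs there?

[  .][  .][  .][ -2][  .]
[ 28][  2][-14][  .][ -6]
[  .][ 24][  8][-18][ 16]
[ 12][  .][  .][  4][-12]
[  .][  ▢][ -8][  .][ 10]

18

The remaining cell in row 2 is (2,4) = 30 − 10 = 20.
From row 3, 30 − (24 + 8 + (-18) + 16) gives (3,1) = 0.
The remaining cell in column 4 is (5,4) = 30 − 4 = 26.
Using column 5: -6 + 16 + (-12) + 10 + ? → (1,5) = 30 − 8 = 22.
Main diagonal needs 30; the known cells sum to 24, so (1,1) = 6.
Column 1: 6 + 28 + 0 + 12 + ? = 30, so (5,1) = -16.
Anti-diagonal must total 30; the given cells sum to 34, so (4,2) = -4.
Row 4: 12 + (-4) + 4 + (-12) + ? = 30, so (4,3) = 30.
Row 5 needs 30; the known cells sum to 12, so (5,2) = 18.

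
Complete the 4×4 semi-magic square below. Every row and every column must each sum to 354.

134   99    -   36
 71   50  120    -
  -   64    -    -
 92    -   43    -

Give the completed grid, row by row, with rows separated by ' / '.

Using row 1: 134 + 99 + 36 + ? → (1,3) = 354 − 269 = 85.
Using row 2: 71 + 50 + 120 + ? → (2,4) = 354 − 241 = 113.
Column 1 needs 354; the known cells sum to 297, so (3,1) = 57.
Using column 2: 99 + 50 + 64 + ? → (4,2) = 354 − 213 = 141.
Column 3 needs 354; the known cells sum to 248, so (3,3) = 106.
Row 3 must total 354; the given cells sum to 227, so (3,4) = 127.
Using row 4: 92 + 141 + 43 + ? → (4,4) = 354 − 276 = 78.

134 99 85 36 / 71 50 120 113 / 57 64 106 127 / 92 141 43 78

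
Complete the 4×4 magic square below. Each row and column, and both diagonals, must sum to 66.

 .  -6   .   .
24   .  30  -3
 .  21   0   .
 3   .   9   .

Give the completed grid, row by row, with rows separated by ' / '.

33 -6 27 12 / 24 15 30 -3 / 6 21 0 39 / 3 36 9 18

Row 2 needs 66; the known cells sum to 51, so (2,2) = 15.
Column 2 must total 66; the given cells sum to 30, so (4,2) = 36.
Column 3: 30 + 0 + 9 + ? = 66, so (1,3) = 27.
From anti-diagonal, 66 − (30 + 21 + 3) gives (1,4) = 12.
Row 1 needs 66; the known cells sum to 33, so (1,1) = 33.
Using row 4: 3 + 36 + 9 + ? → (4,4) = 66 − 48 = 18.
Column 1: 33 + 24 + 3 + ? = 66, so (3,1) = 6.
Column 4 needs 66; the known cells sum to 27, so (3,4) = 39.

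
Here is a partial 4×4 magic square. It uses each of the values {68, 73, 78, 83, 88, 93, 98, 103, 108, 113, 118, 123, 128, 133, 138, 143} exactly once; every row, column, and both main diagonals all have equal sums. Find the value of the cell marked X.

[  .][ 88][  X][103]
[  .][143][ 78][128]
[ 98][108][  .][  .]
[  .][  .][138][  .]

The 16 entries sum to 1688, so each line sums to 1688/4 = 422.
Using row 2: 143 + 78 + 128 + ? → (2,1) = 422 − 349 = 73.
Column 2: 88 + 143 + 108 + ? = 422, so (4,2) = 83.
Anti-diagonal must total 422; the given cells sum to 289, so (4,1) = 133.
Row 4: 133 + 83 + 138 + ? = 422, so (4,4) = 68.
From column 1, 422 − (73 + 98 + 133) gives (1,1) = 118.
From column 4, 422 − (103 + 128 + 68) gives (3,4) = 123.
Main diagonal needs 422; the known cells sum to 329, so (3,3) = 93.
The remaining cell in row 1 is (1,3) = 422 − 309 = 113.

113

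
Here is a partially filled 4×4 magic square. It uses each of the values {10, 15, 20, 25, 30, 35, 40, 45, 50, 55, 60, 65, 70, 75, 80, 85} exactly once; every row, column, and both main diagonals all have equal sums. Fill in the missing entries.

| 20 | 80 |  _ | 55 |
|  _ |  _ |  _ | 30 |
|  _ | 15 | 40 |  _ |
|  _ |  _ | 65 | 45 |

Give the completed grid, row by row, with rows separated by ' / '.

The 16 entries sum to 760, so each line sums to 760/4 = 190.
The remaining cell in row 1 is (1,3) = 190 − 155 = 35.
The remaining cell in column 3 is (2,3) = 190 − 140 = 50.
From column 4, 190 − (55 + 30 + 45) gives (3,4) = 60.
Main diagonal needs 190; the known cells sum to 105, so (2,2) = 85.
The remaining cell in anti-diagonal is (4,1) = 190 − 120 = 70.
Using row 2: 85 + 50 + 30 + ? → (2,1) = 190 − 165 = 25.
Row 3 must total 190; the given cells sum to 115, so (3,1) = 75.
Row 4 must total 190; the given cells sum to 180, so (4,2) = 10.

20 80 35 55 / 25 85 50 30 / 75 15 40 60 / 70 10 65 45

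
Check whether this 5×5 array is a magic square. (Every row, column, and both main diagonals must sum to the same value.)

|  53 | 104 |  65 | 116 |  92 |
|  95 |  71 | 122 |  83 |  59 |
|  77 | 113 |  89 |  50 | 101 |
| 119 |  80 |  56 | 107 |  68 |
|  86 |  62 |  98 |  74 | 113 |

Row 1: 53 + 104 + 65 + 116 + 92 = 430.
Row 2: 95 + 71 + 122 + 83 + 59 = 430.
Row 3: 77 + 113 + 89 + 50 + 101 = 430.
Row 4: 119 + 80 + 56 + 107 + 68 = 430.
Row 5: 86 + 62 + 98 + 74 + 113 = 433.
Column 1: 53 + 95 + 77 + 119 + 86 = 430.
Column 2: 104 + 71 + 113 + 80 + 62 = 430.
Column 3: 65 + 122 + 89 + 56 + 98 = 430.
Column 4: 116 + 83 + 50 + 107 + 74 = 430.
Column 5: 92 + 59 + 101 + 68 + 113 = 433.
Main diagonal: 53 + 71 + 89 + 107 + 113 = 433.
Anti-diagonal: 92 + 83 + 89 + 80 + 86 = 430.

No — column 1 sums to 430 but row 5 sums to 433.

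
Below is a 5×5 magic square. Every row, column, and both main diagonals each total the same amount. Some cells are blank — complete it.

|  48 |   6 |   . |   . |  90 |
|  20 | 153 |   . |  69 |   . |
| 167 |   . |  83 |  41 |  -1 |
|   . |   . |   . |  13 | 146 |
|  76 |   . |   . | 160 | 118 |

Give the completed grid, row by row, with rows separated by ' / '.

48 6 139 132 90 / 20 153 111 69 62 / 167 125 83 41 -1 / 104 97 55 13 146 / 76 34 27 160 118

Main diagonal is already complete: 48 + 153 + 83 + 13 + 118 = 415, so that is the magic constant.
Row 3 needs 415; the known cells sum to 290, so (3,2) = 125.
Column 1 needs 415; the known cells sum to 311, so (4,1) = 104.
Using column 4: 69 + 41 + 13 + 160 + ? → (1,4) = 415 − 283 = 132.
From column 5, 415 − (90 + (-1) + 146 + 118) gives (2,5) = 62.
Anti-diagonal: 90 + 69 + 83 + 76 + ? = 415, so (4,2) = 97.
Row 1 needs 415; the known cells sum to 276, so (1,3) = 139.
Row 2 needs 415; the known cells sum to 304, so (2,3) = 111.
Row 4 needs 415; the known cells sum to 360, so (4,3) = 55.
Column 2: 6 + 153 + 125 + 97 + ? = 415, so (5,2) = 34.
The remaining cell in column 3 is (5,3) = 415 − 388 = 27.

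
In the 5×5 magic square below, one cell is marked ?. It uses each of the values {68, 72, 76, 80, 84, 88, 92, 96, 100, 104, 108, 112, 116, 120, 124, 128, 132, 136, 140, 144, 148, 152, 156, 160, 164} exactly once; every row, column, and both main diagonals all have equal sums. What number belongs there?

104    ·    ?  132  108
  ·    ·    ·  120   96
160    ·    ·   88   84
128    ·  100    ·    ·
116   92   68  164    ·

156

The 25 entries sum to 2900, so each line sums to 2900/5 = 580.
Row 5: 116 + 92 + 68 + 164 + ? = 580, so (5,5) = 140.
The remaining cell in column 1 is (2,1) = 580 − 508 = 72.
The remaining cell in column 4 is (4,4) = 580 − 504 = 76.
Using column 5: 108 + 96 + 84 + 140 + ? → (4,5) = 580 − 428 = 152.
Row 4 needs 580; the known cells sum to 456, so (4,2) = 124.
Anti-diagonal: 108 + 120 + 124 + 116 + ? = 580, so (3,3) = 112.
Row 3 must total 580; the given cells sum to 444, so (3,2) = 136.
Main diagonal must total 580; the given cells sum to 432, so (2,2) = 148.
Row 2 needs 580; the known cells sum to 436, so (2,3) = 144.
Using column 2: 148 + 136 + 124 + 92 + ? → (1,2) = 580 − 500 = 80.
Using column 3: 144 + 112 + 100 + 68 + ? → (1,3) = 580 − 424 = 156.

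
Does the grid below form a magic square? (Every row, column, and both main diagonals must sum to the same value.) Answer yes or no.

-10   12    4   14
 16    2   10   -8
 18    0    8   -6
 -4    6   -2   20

Row 1: -10 + 12 + 4 + 14 = 20.
Row 2: 16 + 2 + 10 + (-8) = 20.
Row 3: 18 + 0 + 8 + (-6) = 20.
Row 4: -4 + 6 + (-2) + 20 = 20.
Column 1: -10 + 16 + 18 + (-4) = 20.
Column 2: 12 + 2 + 0 + 6 = 20.
Column 3: 4 + 10 + 8 + (-2) = 20.
Column 4: 14 + (-8) + (-6) + 20 = 20.
Main diagonal: -10 + 2 + 8 + 20 = 20.
Anti-diagonal: 14 + 10 + 0 + (-4) = 20.
All lines sum to 20.

Yes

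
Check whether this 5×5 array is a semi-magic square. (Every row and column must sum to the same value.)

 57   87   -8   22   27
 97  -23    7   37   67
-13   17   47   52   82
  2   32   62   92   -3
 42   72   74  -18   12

No — column 3 sums to 182 but row 2 sums to 185.

Row 1: 57 + 87 + (-8) + 22 + 27 = 185.
Row 2: 97 + (-23) + 7 + 37 + 67 = 185.
Row 3: -13 + 17 + 47 + 52 + 82 = 185.
Row 4: 2 + 32 + 62 + 92 + (-3) = 185.
Row 5: 42 + 72 + 74 + (-18) + 12 = 182.
Column 1: 57 + 97 + (-13) + 2 + 42 = 185.
Column 2: 87 + (-23) + 17 + 32 + 72 = 185.
Column 3: -8 + 7 + 47 + 62 + 74 = 182.
Column 4: 22 + 37 + 52 + 92 + (-18) = 185.
Column 5: 27 + 67 + 82 + (-3) + 12 = 185.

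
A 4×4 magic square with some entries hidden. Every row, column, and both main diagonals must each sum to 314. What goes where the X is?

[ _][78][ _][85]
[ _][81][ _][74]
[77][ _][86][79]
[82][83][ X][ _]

Row 3 must total 314; the given cells sum to 242, so (3,2) = 72.
Column 4 must total 314; the given cells sum to 238, so (4,4) = 76.
From main diagonal, 314 − (81 + 86 + 76) gives (1,1) = 71.
Anti-diagonal must total 314; the given cells sum to 239, so (2,3) = 75.
Row 1 needs 314; the known cells sum to 234, so (1,3) = 80.
Row 2 needs 314; the known cells sum to 230, so (2,1) = 84.
Row 4 needs 314; the known cells sum to 241, so (4,3) = 73.

73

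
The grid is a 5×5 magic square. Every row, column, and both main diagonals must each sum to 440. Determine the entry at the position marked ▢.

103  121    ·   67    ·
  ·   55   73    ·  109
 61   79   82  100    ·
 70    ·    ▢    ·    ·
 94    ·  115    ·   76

106

From row 3, 440 − (61 + 79 + 82 + 100) gives (3,5) = 118.
Column 1 needs 440; the known cells sum to 328, so (2,1) = 112.
Main diagonal needs 440; the known cells sum to 316, so (4,4) = 124.
From row 2, 440 − (112 + 55 + 73 + 109) gives (2,4) = 91.
Column 4: 67 + 91 + 100 + 124 + ? = 440, so (5,4) = 58.
Row 5 must total 440; the given cells sum to 343, so (5,2) = 97.
From column 2, 440 − (121 + 55 + 79 + 97) gives (4,2) = 88.
Anti-diagonal: 91 + 82 + 88 + 94 + ? = 440, so (1,5) = 85.
Row 1: 103 + 121 + 67 + 85 + ? = 440, so (1,3) = 64.
Using column 3: 64 + 73 + 82 + 115 + ? → (4,3) = 440 − 334 = 106.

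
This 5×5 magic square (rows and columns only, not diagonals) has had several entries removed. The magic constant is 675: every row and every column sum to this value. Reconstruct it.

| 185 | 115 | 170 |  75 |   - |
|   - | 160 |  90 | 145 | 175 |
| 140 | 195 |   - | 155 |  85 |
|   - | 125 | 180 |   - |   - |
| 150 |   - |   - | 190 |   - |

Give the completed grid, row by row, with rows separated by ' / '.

Row 1: 185 + 115 + 170 + 75 + ? = 675, so (1,5) = 130.
The remaining cell in row 2 is (2,1) = 675 − 570 = 105.
The remaining cell in row 3 is (3,3) = 675 − 575 = 100.
Column 1 must total 675; the given cells sum to 580, so (4,1) = 95.
Column 2 must total 675; the given cells sum to 595, so (5,2) = 80.
From column 3, 675 − (170 + 90 + 100 + 180) gives (5,3) = 135.
From column 4, 675 − (75 + 145 + 155 + 190) gives (4,4) = 110.
Row 4 must total 675; the given cells sum to 510, so (4,5) = 165.
From row 5, 675 − (150 + 80 + 135 + 190) gives (5,5) = 120.

185 115 170 75 130 / 105 160 90 145 175 / 140 195 100 155 85 / 95 125 180 110 165 / 150 80 135 190 120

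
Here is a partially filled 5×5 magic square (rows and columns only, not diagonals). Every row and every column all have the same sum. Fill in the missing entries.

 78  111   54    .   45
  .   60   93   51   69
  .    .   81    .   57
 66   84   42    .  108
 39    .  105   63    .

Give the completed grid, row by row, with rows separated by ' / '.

Column 3 is already complete: 54 + 93 + 81 + 42 + 105 = 375, so that is the magic constant.
Using row 1: 78 + 111 + 54 + 45 + ? → (1,4) = 375 − 288 = 87.
Row 2: 60 + 93 + 51 + 69 + ? = 375, so (2,1) = 102.
The remaining cell in row 4 is (4,4) = 375 − 300 = 75.
Column 1: 78 + 102 + 66 + 39 + ? = 375, so (3,1) = 90.
Column 4 must total 375; the given cells sum to 276, so (3,4) = 99.
The remaining cell in column 5 is (5,5) = 375 − 279 = 96.
From row 3, 375 − (90 + 81 + 99 + 57) gives (3,2) = 48.
Row 5: 39 + 105 + 63 + 96 + ? = 375, so (5,2) = 72.

78 111 54 87 45 / 102 60 93 51 69 / 90 48 81 99 57 / 66 84 42 75 108 / 39 72 105 63 96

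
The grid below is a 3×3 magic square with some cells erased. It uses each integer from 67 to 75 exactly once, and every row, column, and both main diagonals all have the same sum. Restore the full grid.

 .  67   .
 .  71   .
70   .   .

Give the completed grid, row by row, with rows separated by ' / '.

The entries are 67 through 75, which sum to 639, so each line sums to 639/3 = 213.
Column 2: 67 + 71 + ? = 213, so (3,2) = 75.
From anti-diagonal, 213 − (71 + 70) gives (1,3) = 72.
The remaining cell in row 1 is (1,1) = 213 − 139 = 74.
Row 3 must total 213; the given cells sum to 145, so (3,3) = 68.
Column 1 needs 213; the known cells sum to 144, so (2,1) = 69.
Column 3: 72 + 68 + ? = 213, so (2,3) = 73.

74 67 72 / 69 71 73 / 70 75 68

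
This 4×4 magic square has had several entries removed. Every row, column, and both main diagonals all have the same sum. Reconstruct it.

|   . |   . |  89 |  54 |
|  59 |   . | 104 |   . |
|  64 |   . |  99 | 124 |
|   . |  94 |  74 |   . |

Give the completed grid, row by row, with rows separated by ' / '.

Column 3 is already complete: 89 + 104 + 99 + 74 = 366, so that is the magic constant.
The remaining cell in row 3 is (3,2) = 366 − 287 = 79.
From anti-diagonal, 366 − (54 + 104 + 79) gives (4,1) = 129.
From row 4, 366 − (129 + 94 + 74) gives (4,4) = 69.
Using column 1: 59 + 64 + 129 + ? → (1,1) = 366 − 252 = 114.
Column 4 must total 366; the given cells sum to 247, so (2,4) = 119.
The remaining cell in main diagonal is (2,2) = 366 − 282 = 84.
Row 1 needs 366; the known cells sum to 257, so (1,2) = 109.

114 109 89 54 / 59 84 104 119 / 64 79 99 124 / 129 94 74 69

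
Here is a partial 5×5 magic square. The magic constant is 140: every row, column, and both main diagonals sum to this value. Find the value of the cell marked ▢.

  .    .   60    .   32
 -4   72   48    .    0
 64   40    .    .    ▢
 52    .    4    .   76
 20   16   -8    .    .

-12

From row 2, 140 − (-4 + 72 + 48 + 0) gives (2,4) = 24.
Using column 1: -4 + 64 + 52 + 20 + ? → (1,1) = 140 − 132 = 8.
Column 3 needs 140; the known cells sum to 104, so (3,3) = 36.
The remaining cell in anti-diagonal is (4,2) = 140 − 112 = 28.
From row 4, 140 − (52 + 28 + 4 + 76) gives (4,4) = -20.
From column 2, 140 − (72 + 40 + 28 + 16) gives (1,2) = -16.
Main diagonal: 8 + 72 + 36 + (-20) + ? = 140, so (5,5) = 44.
From row 1, 140 − (8 + (-16) + 60 + 32) gives (1,4) = 56.
Using row 5: 20 + 16 + (-8) + 44 + ? → (5,4) = 140 − 72 = 68.
Column 4 needs 140; the known cells sum to 128, so (3,4) = 12.
The remaining cell in column 5 is (3,5) = 140 − 152 = -12.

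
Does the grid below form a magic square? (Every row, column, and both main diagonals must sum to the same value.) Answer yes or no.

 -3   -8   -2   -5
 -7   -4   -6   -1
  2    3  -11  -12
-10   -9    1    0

Row 1: -3 + (-8) + (-2) + (-5) = -18.
Row 2: -7 + (-4) + (-6) + (-1) = -18.
Row 3: 2 + 3 + (-11) + (-12) = -18.
Row 4: -10 + (-9) + 1 + 0 = -18.
Column 1: -3 + (-7) + 2 + (-10) = -18.
Column 2: -8 + (-4) + 3 + (-9) = -18.
Column 3: -2 + (-6) + (-11) + 1 = -18.
Column 4: -5 + (-1) + (-12) + 0 = -18.
Main diagonal: -3 + (-4) + (-11) + 0 = -18.
Anti-diagonal: -5 + (-6) + 3 + (-10) = -18.
All lines sum to -18.

Yes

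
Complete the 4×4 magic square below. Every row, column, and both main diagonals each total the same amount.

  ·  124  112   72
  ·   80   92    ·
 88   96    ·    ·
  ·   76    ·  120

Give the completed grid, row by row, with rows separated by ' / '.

68 124 112 72 / 104 80 92 100 / 88 96 108 84 / 116 76 64 120

Column 2 is already complete: 124 + 80 + 96 + 76 = 376, so that is the magic constant.
Row 1: 124 + 112 + 72 + ? = 376, so (1,1) = 68.
From main diagonal, 376 − (68 + 80 + 120) gives (3,3) = 108.
Using anti-diagonal: 72 + 92 + 96 + ? → (4,1) = 376 − 260 = 116.
Row 3: 88 + 96 + 108 + ? = 376, so (3,4) = 84.
Row 4 must total 376; the given cells sum to 312, so (4,3) = 64.
Column 1 needs 376; the known cells sum to 272, so (2,1) = 104.
Column 4: 72 + 84 + 120 + ? = 376, so (2,4) = 100.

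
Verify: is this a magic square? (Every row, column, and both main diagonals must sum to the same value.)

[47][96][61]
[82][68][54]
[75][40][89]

Row 1: 47 + 96 + 61 = 204.
Row 2: 82 + 68 + 54 = 204.
Row 3: 75 + 40 + 89 = 204.
Column 1: 47 + 82 + 75 = 204.
Column 2: 96 + 68 + 40 = 204.
Column 3: 61 + 54 + 89 = 204.
Main diagonal: 47 + 68 + 89 = 204.
Anti-diagonal: 61 + 68 + 75 = 204.
All lines sum to 204.

Yes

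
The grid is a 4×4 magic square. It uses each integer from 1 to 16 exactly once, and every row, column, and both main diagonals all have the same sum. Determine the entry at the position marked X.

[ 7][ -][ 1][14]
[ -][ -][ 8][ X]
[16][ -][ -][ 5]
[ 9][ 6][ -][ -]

The entries are 1 through 16, which sum to 136, so each line sums to 136/4 = 34.
Row 1 must total 34; the given cells sum to 22, so (1,2) = 12.
From column 1, 34 − (7 + 16 + 9) gives (2,1) = 2.
From anti-diagonal, 34 − (14 + 8 + 9) gives (3,2) = 3.
Using row 3: 16 + 3 + 5 + ? → (3,3) = 34 − 24 = 10.
From column 2, 34 − (12 + 3 + 6) gives (2,2) = 13.
From column 3, 34 − (1 + 8 + 10) gives (4,3) = 15.
Main diagonal needs 34; the known cells sum to 30, so (4,4) = 4.
Row 2 needs 34; the known cells sum to 23, so (2,4) = 11.

11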